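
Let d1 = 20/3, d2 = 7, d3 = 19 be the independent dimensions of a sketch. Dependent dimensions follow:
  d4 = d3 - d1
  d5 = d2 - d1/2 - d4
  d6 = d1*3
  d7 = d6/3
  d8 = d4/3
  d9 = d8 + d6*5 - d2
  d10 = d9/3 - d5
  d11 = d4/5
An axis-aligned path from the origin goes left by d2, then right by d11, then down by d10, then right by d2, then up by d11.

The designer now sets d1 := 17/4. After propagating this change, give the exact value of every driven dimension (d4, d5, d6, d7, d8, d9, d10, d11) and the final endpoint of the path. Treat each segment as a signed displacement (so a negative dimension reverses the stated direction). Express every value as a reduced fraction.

d4 = 59/4
d5 = -79/8
d6 = 51/4
d7 = 17/4
d8 = 59/12
d9 = 185/3
d10 = 2191/72
d11 = 59/20
endpoint = (59/20, -9893/360)

Apply edit: d1 := 17/4
  d4 = d3 - d1 = 59/4
  d5 = d2 - d1/2 - d4 = -79/8
  d6 = d1*3 = 51/4
  d7 = d6/3 = 17/4
  d8 = d4/3 = 59/12
  d9 = d8 + d6*5 - d2 = 185/3
  d10 = d9/3 - d5 = 2191/72
  d11 = d4/5 = 59/20
Walk from origin (0, 0):
  seg 1: left by d2 = 7 → (-7, 0)
  seg 2: right by d11 = 59/20 → (-81/20, 0)
  seg 3: down by d10 = 2191/72 → (-81/20, -2191/72)
  seg 4: right by d2 = 7 → (59/20, -2191/72)
  seg 5: up by d11 = 59/20 → (59/20, -9893/360)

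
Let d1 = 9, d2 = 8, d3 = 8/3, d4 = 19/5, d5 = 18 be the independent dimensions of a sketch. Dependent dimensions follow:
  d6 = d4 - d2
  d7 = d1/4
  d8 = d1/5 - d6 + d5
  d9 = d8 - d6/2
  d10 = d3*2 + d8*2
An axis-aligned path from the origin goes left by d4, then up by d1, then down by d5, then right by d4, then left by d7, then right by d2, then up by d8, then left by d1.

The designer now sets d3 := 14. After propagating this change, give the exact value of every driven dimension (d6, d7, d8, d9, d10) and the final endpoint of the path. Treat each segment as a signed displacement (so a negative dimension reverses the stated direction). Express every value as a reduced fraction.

d6 = -21/5
d7 = 9/4
d8 = 24
d9 = 261/10
d10 = 76
endpoint = (-13/4, 15)

Apply edit: d3 := 14
  d6 = d4 - d2 = -21/5
  d7 = d1/4 = 9/4
  d8 = d1/5 - d6 + d5 = 24
  d9 = d8 - d6/2 = 261/10
  d10 = d3*2 + d8*2 = 76
Walk from origin (0, 0):
  seg 1: left by d4 = 19/5 → (-19/5, 0)
  seg 2: up by d1 = 9 → (-19/5, 9)
  seg 3: down by d5 = 18 → (-19/5, -9)
  seg 4: right by d4 = 19/5 → (0, -9)
  seg 5: left by d7 = 9/4 → (-9/4, -9)
  seg 6: right by d2 = 8 → (23/4, -9)
  seg 7: up by d8 = 24 → (23/4, 15)
  seg 8: left by d1 = 9 → (-13/4, 15)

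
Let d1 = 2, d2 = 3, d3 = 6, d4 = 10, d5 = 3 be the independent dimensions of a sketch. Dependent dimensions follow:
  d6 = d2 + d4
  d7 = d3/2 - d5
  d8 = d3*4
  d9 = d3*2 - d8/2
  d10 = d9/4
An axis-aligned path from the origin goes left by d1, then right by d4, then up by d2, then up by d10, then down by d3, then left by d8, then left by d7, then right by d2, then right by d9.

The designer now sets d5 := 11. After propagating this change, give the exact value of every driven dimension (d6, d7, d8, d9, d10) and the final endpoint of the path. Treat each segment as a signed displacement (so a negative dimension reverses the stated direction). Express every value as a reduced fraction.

d6 = 13
d7 = -8
d8 = 24
d9 = 0
d10 = 0
endpoint = (-5, -3)

Apply edit: d5 := 11
  d6 = d2 + d4 = 13
  d7 = d3/2 - d5 = -8
  d8 = d3*4 = 24
  d9 = d3*2 - d8/2 = 0
  d10 = d9/4 = 0
Walk from origin (0, 0):
  seg 1: left by d1 = 2 → (-2, 0)
  seg 2: right by d4 = 10 → (8, 0)
  seg 3: up by d2 = 3 → (8, 3)
  seg 4: up by d10 = 0 → (8, 3)
  seg 5: down by d3 = 6 → (8, -3)
  seg 6: left by d8 = 24 → (-16, -3)
  seg 7: left by d7 = -8 → (-8, -3)
  seg 8: right by d2 = 3 → (-5, -3)
  seg 9: right by d9 = 0 → (-5, -3)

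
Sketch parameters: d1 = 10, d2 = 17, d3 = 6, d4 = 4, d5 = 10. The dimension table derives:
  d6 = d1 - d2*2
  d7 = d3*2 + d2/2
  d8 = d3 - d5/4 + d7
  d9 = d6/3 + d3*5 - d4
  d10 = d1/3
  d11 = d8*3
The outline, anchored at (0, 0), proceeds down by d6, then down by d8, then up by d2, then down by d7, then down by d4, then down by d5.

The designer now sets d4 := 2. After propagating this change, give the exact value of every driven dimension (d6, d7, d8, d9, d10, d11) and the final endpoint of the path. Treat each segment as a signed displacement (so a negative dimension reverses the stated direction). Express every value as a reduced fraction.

d6 = -24
d7 = 41/2
d8 = 24
d9 = 20
d10 = 10/3
d11 = 72
endpoint = (0, -31/2)

Apply edit: d4 := 2
  d6 = d1 - d2*2 = -24
  d7 = d3*2 + d2/2 = 41/2
  d8 = d3 - d5/4 + d7 = 24
  d9 = d6/3 + d3*5 - d4 = 20
  d10 = d1/3 = 10/3
  d11 = d8*3 = 72
Walk from origin (0, 0):
  seg 1: down by d6 = -24 → (0, 24)
  seg 2: down by d8 = 24 → (0, 0)
  seg 3: up by d2 = 17 → (0, 17)
  seg 4: down by d7 = 41/2 → (0, -7/2)
  seg 5: down by d4 = 2 → (0, -11/2)
  seg 6: down by d5 = 10 → (0, -31/2)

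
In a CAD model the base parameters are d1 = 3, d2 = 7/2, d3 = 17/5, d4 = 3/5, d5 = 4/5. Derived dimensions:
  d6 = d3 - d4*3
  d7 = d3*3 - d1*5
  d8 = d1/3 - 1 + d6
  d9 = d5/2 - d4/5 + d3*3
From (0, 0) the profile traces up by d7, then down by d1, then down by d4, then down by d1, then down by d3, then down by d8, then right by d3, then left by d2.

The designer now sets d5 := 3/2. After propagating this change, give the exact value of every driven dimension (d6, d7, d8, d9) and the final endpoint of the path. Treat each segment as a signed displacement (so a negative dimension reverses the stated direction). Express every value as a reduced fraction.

d6 = 8/5
d7 = -24/5
d8 = 8/5
d9 = 1083/100
endpoint = (-1/10, -82/5)

Apply edit: d5 := 3/2
  d6 = d3 - d4*3 = 8/5
  d7 = d3*3 - d1*5 = -24/5
  d8 = d1/3 - 1 + d6 = 8/5
  d9 = d5/2 - d4/5 + d3*3 = 1083/100
Walk from origin (0, 0):
  seg 1: up by d7 = -24/5 → (0, -24/5)
  seg 2: down by d1 = 3 → (0, -39/5)
  seg 3: down by d4 = 3/5 → (0, -42/5)
  seg 4: down by d1 = 3 → (0, -57/5)
  seg 5: down by d3 = 17/5 → (0, -74/5)
  seg 6: down by d8 = 8/5 → (0, -82/5)
  seg 7: right by d3 = 17/5 → (17/5, -82/5)
  seg 8: left by d2 = 7/2 → (-1/10, -82/5)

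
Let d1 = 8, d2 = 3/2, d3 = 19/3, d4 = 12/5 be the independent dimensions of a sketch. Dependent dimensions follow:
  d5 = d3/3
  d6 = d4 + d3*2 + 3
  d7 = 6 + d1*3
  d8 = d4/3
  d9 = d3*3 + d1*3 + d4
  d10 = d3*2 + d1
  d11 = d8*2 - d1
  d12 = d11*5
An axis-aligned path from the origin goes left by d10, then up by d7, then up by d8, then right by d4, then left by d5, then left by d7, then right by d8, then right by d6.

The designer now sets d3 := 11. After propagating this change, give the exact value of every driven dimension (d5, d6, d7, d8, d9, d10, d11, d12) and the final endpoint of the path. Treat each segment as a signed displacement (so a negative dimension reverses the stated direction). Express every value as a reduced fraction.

Apply edit: d3 := 11
  d5 = d3/3 = 11/3
  d6 = d4 + d3*2 + 3 = 137/5
  d7 = 6 + d1*3 = 30
  d8 = d4/3 = 4/5
  d9 = d3*3 + d1*3 + d4 = 297/5
  d10 = d3*2 + d1 = 30
  d11 = d8*2 - d1 = -32/5
  d12 = d11*5 = -32
Walk from origin (0, 0):
  seg 1: left by d10 = 30 → (-30, 0)
  seg 2: up by d7 = 30 → (-30, 30)
  seg 3: up by d8 = 4/5 → (-30, 154/5)
  seg 4: right by d4 = 12/5 → (-138/5, 154/5)
  seg 5: left by d5 = 11/3 → (-469/15, 154/5)
  seg 6: left by d7 = 30 → (-919/15, 154/5)
  seg 7: right by d8 = 4/5 → (-907/15, 154/5)
  seg 8: right by d6 = 137/5 → (-496/15, 154/5)

d5 = 11/3
d6 = 137/5
d7 = 30
d8 = 4/5
d9 = 297/5
d10 = 30
d11 = -32/5
d12 = -32
endpoint = (-496/15, 154/5)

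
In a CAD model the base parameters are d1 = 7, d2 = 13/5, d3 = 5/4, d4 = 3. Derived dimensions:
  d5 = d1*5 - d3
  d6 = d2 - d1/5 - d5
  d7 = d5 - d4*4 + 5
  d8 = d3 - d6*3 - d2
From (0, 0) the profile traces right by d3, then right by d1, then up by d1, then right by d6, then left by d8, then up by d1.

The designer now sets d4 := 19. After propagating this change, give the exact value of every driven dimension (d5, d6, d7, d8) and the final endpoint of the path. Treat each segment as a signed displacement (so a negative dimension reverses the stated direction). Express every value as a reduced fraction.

d5 = 135/4
d6 = -651/20
d7 = -149/4
d8 = 963/10
endpoint = (-603/5, 14)

Apply edit: d4 := 19
  d5 = d1*5 - d3 = 135/4
  d6 = d2 - d1/5 - d5 = -651/20
  d7 = d5 - d4*4 + 5 = -149/4
  d8 = d3 - d6*3 - d2 = 963/10
Walk from origin (0, 0):
  seg 1: right by d3 = 5/4 → (5/4, 0)
  seg 2: right by d1 = 7 → (33/4, 0)
  seg 3: up by d1 = 7 → (33/4, 7)
  seg 4: right by d6 = -651/20 → (-243/10, 7)
  seg 5: left by d8 = 963/10 → (-603/5, 7)
  seg 6: up by d1 = 7 → (-603/5, 14)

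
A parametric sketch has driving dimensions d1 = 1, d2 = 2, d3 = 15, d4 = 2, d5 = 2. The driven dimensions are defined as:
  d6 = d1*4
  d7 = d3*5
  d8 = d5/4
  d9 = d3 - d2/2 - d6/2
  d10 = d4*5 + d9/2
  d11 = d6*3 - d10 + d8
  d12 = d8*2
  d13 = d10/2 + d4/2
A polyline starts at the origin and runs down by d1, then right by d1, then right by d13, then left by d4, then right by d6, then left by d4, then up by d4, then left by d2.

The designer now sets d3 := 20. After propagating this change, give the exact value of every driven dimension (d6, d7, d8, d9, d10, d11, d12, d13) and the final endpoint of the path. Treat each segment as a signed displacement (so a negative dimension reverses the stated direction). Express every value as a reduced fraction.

d6 = 4
d7 = 100
d8 = 1/2
d9 = 17
d10 = 37/2
d11 = -6
d12 = 1
d13 = 41/4
endpoint = (37/4, 1)

Apply edit: d3 := 20
  d6 = d1*4 = 4
  d7 = d3*5 = 100
  d8 = d5/4 = 1/2
  d9 = d3 - d2/2 - d6/2 = 17
  d10 = d4*5 + d9/2 = 37/2
  d11 = d6*3 - d10 + d8 = -6
  d12 = d8*2 = 1
  d13 = d10/2 + d4/2 = 41/4
Walk from origin (0, 0):
  seg 1: down by d1 = 1 → (0, -1)
  seg 2: right by d1 = 1 → (1, -1)
  seg 3: right by d13 = 41/4 → (45/4, -1)
  seg 4: left by d4 = 2 → (37/4, -1)
  seg 5: right by d6 = 4 → (53/4, -1)
  seg 6: left by d4 = 2 → (45/4, -1)
  seg 7: up by d4 = 2 → (45/4, 1)
  seg 8: left by d2 = 2 → (37/4, 1)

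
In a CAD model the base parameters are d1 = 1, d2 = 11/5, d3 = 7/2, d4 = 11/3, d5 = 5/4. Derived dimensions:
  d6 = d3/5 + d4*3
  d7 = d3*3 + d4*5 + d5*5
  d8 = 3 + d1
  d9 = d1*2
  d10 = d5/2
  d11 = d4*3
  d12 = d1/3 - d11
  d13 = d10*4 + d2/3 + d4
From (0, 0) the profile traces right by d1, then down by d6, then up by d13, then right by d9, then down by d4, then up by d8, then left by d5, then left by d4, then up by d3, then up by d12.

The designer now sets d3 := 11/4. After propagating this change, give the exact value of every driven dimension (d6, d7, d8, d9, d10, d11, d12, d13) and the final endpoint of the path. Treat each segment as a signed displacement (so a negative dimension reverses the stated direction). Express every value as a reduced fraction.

Apply edit: d3 := 11/4
  d6 = d3/5 + d4*3 = 231/20
  d7 = d3*3 + d4*5 + d5*5 = 197/6
  d8 = 3 + d1 = 4
  d9 = d1*2 = 2
  d10 = d5/2 = 5/8
  d11 = d4*3 = 11
  d12 = d1/3 - d11 = -32/3
  d13 = d10*4 + d2/3 + d4 = 69/10
Walk from origin (0, 0):
  seg 1: right by d1 = 1 → (1, 0)
  seg 2: down by d6 = 231/20 → (1, -231/20)
  seg 3: up by d13 = 69/10 → (1, -93/20)
  seg 4: right by d9 = 2 → (3, -93/20)
  seg 5: down by d4 = 11/3 → (3, -499/60)
  seg 6: up by d8 = 4 → (3, -259/60)
  seg 7: left by d5 = 5/4 → (7/4, -259/60)
  seg 8: left by d4 = 11/3 → (-23/12, -259/60)
  seg 9: up by d3 = 11/4 → (-23/12, -47/30)
  seg 10: up by d12 = -32/3 → (-23/12, -367/30)

d6 = 231/20
d7 = 197/6
d8 = 4
d9 = 2
d10 = 5/8
d11 = 11
d12 = -32/3
d13 = 69/10
endpoint = (-23/12, -367/30)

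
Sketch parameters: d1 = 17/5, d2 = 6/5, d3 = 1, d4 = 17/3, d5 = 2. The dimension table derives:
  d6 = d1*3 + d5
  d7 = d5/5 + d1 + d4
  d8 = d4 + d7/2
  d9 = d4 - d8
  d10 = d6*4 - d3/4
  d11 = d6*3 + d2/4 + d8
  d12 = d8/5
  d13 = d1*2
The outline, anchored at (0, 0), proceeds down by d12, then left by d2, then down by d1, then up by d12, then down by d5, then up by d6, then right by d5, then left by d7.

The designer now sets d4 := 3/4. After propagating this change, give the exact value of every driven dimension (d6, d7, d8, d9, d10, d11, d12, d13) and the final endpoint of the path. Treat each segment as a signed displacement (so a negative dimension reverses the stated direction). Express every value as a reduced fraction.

Apply edit: d4 := 3/4
  d6 = d1*3 + d5 = 61/5
  d7 = d5/5 + d1 + d4 = 91/20
  d8 = d4 + d7/2 = 121/40
  d9 = d4 - d8 = -91/40
  d10 = d6*4 - d3/4 = 971/20
  d11 = d6*3 + d2/4 + d8 = 1597/40
  d12 = d8/5 = 121/200
  d13 = d1*2 = 34/5
Walk from origin (0, 0):
  seg 1: down by d12 = 121/200 → (0, -121/200)
  seg 2: left by d2 = 6/5 → (-6/5, -121/200)
  seg 3: down by d1 = 17/5 → (-6/5, -801/200)
  seg 4: up by d12 = 121/200 → (-6/5, -17/5)
  seg 5: down by d5 = 2 → (-6/5, -27/5)
  seg 6: up by d6 = 61/5 → (-6/5, 34/5)
  seg 7: right by d5 = 2 → (4/5, 34/5)
  seg 8: left by d7 = 91/20 → (-15/4, 34/5)

d6 = 61/5
d7 = 91/20
d8 = 121/40
d9 = -91/40
d10 = 971/20
d11 = 1597/40
d12 = 121/200
d13 = 34/5
endpoint = (-15/4, 34/5)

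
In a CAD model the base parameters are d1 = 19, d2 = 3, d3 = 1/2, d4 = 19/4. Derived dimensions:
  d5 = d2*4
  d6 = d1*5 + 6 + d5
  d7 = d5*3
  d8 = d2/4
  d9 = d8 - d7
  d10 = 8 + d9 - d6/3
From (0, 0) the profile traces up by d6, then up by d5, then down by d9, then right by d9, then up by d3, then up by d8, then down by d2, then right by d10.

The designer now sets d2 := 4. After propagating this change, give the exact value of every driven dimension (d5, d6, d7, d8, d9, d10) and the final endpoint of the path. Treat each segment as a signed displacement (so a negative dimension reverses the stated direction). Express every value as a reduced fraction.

d5 = 16
d6 = 117
d7 = 48
d8 = 1
d9 = -47
d10 = -78
endpoint = (-125, 355/2)

Apply edit: d2 := 4
  d5 = d2*4 = 16
  d6 = d1*5 + 6 + d5 = 117
  d7 = d5*3 = 48
  d8 = d2/4 = 1
  d9 = d8 - d7 = -47
  d10 = 8 + d9 - d6/3 = -78
Walk from origin (0, 0):
  seg 1: up by d6 = 117 → (0, 117)
  seg 2: up by d5 = 16 → (0, 133)
  seg 3: down by d9 = -47 → (0, 180)
  seg 4: right by d9 = -47 → (-47, 180)
  seg 5: up by d3 = 1/2 → (-47, 361/2)
  seg 6: up by d8 = 1 → (-47, 363/2)
  seg 7: down by d2 = 4 → (-47, 355/2)
  seg 8: right by d10 = -78 → (-125, 355/2)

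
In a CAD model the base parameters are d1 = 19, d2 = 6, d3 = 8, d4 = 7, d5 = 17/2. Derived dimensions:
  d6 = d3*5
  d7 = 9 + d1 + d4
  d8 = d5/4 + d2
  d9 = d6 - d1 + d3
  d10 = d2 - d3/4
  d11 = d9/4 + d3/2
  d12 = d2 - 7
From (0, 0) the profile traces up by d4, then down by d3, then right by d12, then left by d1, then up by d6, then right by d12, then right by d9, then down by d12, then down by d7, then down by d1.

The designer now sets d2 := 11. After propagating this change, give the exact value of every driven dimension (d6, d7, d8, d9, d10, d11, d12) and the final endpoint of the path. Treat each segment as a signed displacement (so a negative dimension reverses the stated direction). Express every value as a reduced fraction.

Apply edit: d2 := 11
  d6 = d3*5 = 40
  d7 = 9 + d1 + d4 = 35
  d8 = d5/4 + d2 = 105/8
  d9 = d6 - d1 + d3 = 29
  d10 = d2 - d3/4 = 9
  d11 = d9/4 + d3/2 = 45/4
  d12 = d2 - 7 = 4
Walk from origin (0, 0):
  seg 1: up by d4 = 7 → (0, 7)
  seg 2: down by d3 = 8 → (0, -1)
  seg 3: right by d12 = 4 → (4, -1)
  seg 4: left by d1 = 19 → (-15, -1)
  seg 5: up by d6 = 40 → (-15, 39)
  seg 6: right by d12 = 4 → (-11, 39)
  seg 7: right by d9 = 29 → (18, 39)
  seg 8: down by d12 = 4 → (18, 35)
  seg 9: down by d7 = 35 → (18, 0)
  seg 10: down by d1 = 19 → (18, -19)

d6 = 40
d7 = 35
d8 = 105/8
d9 = 29
d10 = 9
d11 = 45/4
d12 = 4
endpoint = (18, -19)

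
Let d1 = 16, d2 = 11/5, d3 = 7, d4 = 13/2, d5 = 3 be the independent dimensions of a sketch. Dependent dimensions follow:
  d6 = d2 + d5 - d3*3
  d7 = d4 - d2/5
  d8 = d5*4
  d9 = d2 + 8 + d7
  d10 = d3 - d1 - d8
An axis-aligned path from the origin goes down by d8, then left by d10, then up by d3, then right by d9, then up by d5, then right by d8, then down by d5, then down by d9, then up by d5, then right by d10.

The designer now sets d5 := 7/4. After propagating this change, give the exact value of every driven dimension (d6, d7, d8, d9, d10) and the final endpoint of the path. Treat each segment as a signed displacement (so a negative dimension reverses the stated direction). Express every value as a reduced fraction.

Apply edit: d5 := 7/4
  d6 = d2 + d5 - d3*3 = -341/20
  d7 = d4 - d2/5 = 303/50
  d8 = d5*4 = 7
  d9 = d2 + 8 + d7 = 813/50
  d10 = d3 - d1 - d8 = -16
Walk from origin (0, 0):
  seg 1: down by d8 = 7 → (0, -7)
  seg 2: left by d10 = -16 → (16, -7)
  seg 3: up by d3 = 7 → (16, 0)
  seg 4: right by d9 = 813/50 → (1613/50, 0)
  seg 5: up by d5 = 7/4 → (1613/50, 7/4)
  seg 6: right by d8 = 7 → (1963/50, 7/4)
  seg 7: down by d5 = 7/4 → (1963/50, 0)
  seg 8: down by d9 = 813/50 → (1963/50, -813/50)
  seg 9: up by d5 = 7/4 → (1963/50, -1451/100)
  seg 10: right by d10 = -16 → (1163/50, -1451/100)

d6 = -341/20
d7 = 303/50
d8 = 7
d9 = 813/50
d10 = -16
endpoint = (1163/50, -1451/100)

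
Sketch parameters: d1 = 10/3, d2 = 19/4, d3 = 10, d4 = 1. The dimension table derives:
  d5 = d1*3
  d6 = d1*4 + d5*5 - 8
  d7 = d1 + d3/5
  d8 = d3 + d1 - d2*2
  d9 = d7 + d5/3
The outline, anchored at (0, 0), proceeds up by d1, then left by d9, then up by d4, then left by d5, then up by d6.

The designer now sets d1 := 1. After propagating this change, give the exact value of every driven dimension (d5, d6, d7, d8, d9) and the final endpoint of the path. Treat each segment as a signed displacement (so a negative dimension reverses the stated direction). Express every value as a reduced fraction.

Apply edit: d1 := 1
  d5 = d1*3 = 3
  d6 = d1*4 + d5*5 - 8 = 11
  d7 = d1 + d3/5 = 3
  d8 = d3 + d1 - d2*2 = 3/2
  d9 = d7 + d5/3 = 4
Walk from origin (0, 0):
  seg 1: up by d1 = 1 → (0, 1)
  seg 2: left by d9 = 4 → (-4, 1)
  seg 3: up by d4 = 1 → (-4, 2)
  seg 4: left by d5 = 3 → (-7, 2)
  seg 5: up by d6 = 11 → (-7, 13)

d5 = 3
d6 = 11
d7 = 3
d8 = 3/2
d9 = 4
endpoint = (-7, 13)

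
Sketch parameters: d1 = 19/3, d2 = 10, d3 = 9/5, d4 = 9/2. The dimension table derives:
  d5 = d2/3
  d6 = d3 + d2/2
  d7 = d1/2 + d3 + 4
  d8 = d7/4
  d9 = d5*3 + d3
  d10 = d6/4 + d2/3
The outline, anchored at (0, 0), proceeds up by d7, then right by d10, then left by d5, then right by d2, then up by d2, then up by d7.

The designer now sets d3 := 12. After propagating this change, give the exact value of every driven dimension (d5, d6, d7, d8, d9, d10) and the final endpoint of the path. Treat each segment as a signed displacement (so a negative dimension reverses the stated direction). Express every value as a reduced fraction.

d5 = 10/3
d6 = 17
d7 = 115/6
d8 = 115/24
d9 = 22
d10 = 91/12
endpoint = (57/4, 145/3)

Apply edit: d3 := 12
  d5 = d2/3 = 10/3
  d6 = d3 + d2/2 = 17
  d7 = d1/2 + d3 + 4 = 115/6
  d8 = d7/4 = 115/24
  d9 = d5*3 + d3 = 22
  d10 = d6/4 + d2/3 = 91/12
Walk from origin (0, 0):
  seg 1: up by d7 = 115/6 → (0, 115/6)
  seg 2: right by d10 = 91/12 → (91/12, 115/6)
  seg 3: left by d5 = 10/3 → (17/4, 115/6)
  seg 4: right by d2 = 10 → (57/4, 115/6)
  seg 5: up by d2 = 10 → (57/4, 175/6)
  seg 6: up by d7 = 115/6 → (57/4, 145/3)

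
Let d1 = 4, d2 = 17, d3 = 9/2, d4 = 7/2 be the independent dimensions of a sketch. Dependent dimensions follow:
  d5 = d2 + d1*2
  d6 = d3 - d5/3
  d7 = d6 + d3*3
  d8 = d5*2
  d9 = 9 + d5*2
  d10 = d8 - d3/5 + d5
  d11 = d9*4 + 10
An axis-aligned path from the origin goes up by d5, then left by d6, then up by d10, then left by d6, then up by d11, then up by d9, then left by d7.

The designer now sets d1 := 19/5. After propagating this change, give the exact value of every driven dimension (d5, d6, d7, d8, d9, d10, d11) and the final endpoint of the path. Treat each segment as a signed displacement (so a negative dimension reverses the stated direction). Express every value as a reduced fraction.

Apply edit: d1 := 19/5
  d5 = d2 + d1*2 = 123/5
  d6 = d3 - d5/3 = -37/10
  d7 = d6 + d3*3 = 49/5
  d8 = d5*2 = 246/5
  d9 = 9 + d5*2 = 291/5
  d10 = d8 - d3/5 + d5 = 729/10
  d11 = d9*4 + 10 = 1214/5
Walk from origin (0, 0):
  seg 1: up by d5 = 123/5 → (0, 123/5)
  seg 2: left by d6 = -37/10 → (37/10, 123/5)
  seg 3: up by d10 = 729/10 → (37/10, 195/2)
  seg 4: left by d6 = -37/10 → (37/5, 195/2)
  seg 5: up by d11 = 1214/5 → (37/5, 3403/10)
  seg 6: up by d9 = 291/5 → (37/5, 797/2)
  seg 7: left by d7 = 49/5 → (-12/5, 797/2)

d5 = 123/5
d6 = -37/10
d7 = 49/5
d8 = 246/5
d9 = 291/5
d10 = 729/10
d11 = 1214/5
endpoint = (-12/5, 797/2)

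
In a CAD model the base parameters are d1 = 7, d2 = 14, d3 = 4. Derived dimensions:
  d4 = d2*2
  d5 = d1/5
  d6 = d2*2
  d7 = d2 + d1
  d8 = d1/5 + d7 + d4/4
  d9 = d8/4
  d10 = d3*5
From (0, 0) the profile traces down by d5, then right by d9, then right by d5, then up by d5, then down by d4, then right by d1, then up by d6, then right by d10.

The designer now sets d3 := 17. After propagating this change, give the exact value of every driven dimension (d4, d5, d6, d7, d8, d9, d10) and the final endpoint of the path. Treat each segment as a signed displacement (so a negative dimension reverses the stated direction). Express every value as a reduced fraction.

Apply edit: d3 := 17
  d4 = d2*2 = 28
  d5 = d1/5 = 7/5
  d6 = d2*2 = 28
  d7 = d2 + d1 = 21
  d8 = d1/5 + d7 + d4/4 = 147/5
  d9 = d8/4 = 147/20
  d10 = d3*5 = 85
Walk from origin (0, 0):
  seg 1: down by d5 = 7/5 → (0, -7/5)
  seg 2: right by d9 = 147/20 → (147/20, -7/5)
  seg 3: right by d5 = 7/5 → (35/4, -7/5)
  seg 4: up by d5 = 7/5 → (35/4, 0)
  seg 5: down by d4 = 28 → (35/4, -28)
  seg 6: right by d1 = 7 → (63/4, -28)
  seg 7: up by d6 = 28 → (63/4, 0)
  seg 8: right by d10 = 85 → (403/4, 0)

d4 = 28
d5 = 7/5
d6 = 28
d7 = 21
d8 = 147/5
d9 = 147/20
d10 = 85
endpoint = (403/4, 0)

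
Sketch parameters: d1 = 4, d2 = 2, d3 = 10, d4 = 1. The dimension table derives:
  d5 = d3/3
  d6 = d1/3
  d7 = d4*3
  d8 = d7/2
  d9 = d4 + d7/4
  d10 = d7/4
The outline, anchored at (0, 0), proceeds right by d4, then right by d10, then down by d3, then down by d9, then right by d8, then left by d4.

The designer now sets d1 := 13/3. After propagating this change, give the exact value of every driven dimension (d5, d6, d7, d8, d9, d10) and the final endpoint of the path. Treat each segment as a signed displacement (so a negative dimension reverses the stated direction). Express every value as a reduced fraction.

Apply edit: d1 := 13/3
  d5 = d3/3 = 10/3
  d6 = d1/3 = 13/9
  d7 = d4*3 = 3
  d8 = d7/2 = 3/2
  d9 = d4 + d7/4 = 7/4
  d10 = d7/4 = 3/4
Walk from origin (0, 0):
  seg 1: right by d4 = 1 → (1, 0)
  seg 2: right by d10 = 3/4 → (7/4, 0)
  seg 3: down by d3 = 10 → (7/4, -10)
  seg 4: down by d9 = 7/4 → (7/4, -47/4)
  seg 5: right by d8 = 3/2 → (13/4, -47/4)
  seg 6: left by d4 = 1 → (9/4, -47/4)

d5 = 10/3
d6 = 13/9
d7 = 3
d8 = 3/2
d9 = 7/4
d10 = 3/4
endpoint = (9/4, -47/4)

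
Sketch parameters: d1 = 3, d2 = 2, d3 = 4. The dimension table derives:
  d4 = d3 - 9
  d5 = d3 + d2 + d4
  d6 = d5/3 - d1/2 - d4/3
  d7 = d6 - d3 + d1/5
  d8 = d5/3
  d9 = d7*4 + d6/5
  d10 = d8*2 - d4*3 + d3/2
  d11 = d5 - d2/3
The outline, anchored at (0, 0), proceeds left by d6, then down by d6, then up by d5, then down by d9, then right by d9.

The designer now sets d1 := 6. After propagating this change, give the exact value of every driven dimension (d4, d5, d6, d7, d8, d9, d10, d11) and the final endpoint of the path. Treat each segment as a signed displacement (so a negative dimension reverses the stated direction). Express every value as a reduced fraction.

d4 = -5
d5 = 1
d6 = -1
d7 = -19/5
d8 = 1/3
d9 = -77/5
d10 = 53/3
d11 = 1/3
endpoint = (-72/5, 87/5)

Apply edit: d1 := 6
  d4 = d3 - 9 = -5
  d5 = d3 + d2 + d4 = 1
  d6 = d5/3 - d1/2 - d4/3 = -1
  d7 = d6 - d3 + d1/5 = -19/5
  d8 = d5/3 = 1/3
  d9 = d7*4 + d6/5 = -77/5
  d10 = d8*2 - d4*3 + d3/2 = 53/3
  d11 = d5 - d2/3 = 1/3
Walk from origin (0, 0):
  seg 1: left by d6 = -1 → (1, 0)
  seg 2: down by d6 = -1 → (1, 1)
  seg 3: up by d5 = 1 → (1, 2)
  seg 4: down by d9 = -77/5 → (1, 87/5)
  seg 5: right by d9 = -77/5 → (-72/5, 87/5)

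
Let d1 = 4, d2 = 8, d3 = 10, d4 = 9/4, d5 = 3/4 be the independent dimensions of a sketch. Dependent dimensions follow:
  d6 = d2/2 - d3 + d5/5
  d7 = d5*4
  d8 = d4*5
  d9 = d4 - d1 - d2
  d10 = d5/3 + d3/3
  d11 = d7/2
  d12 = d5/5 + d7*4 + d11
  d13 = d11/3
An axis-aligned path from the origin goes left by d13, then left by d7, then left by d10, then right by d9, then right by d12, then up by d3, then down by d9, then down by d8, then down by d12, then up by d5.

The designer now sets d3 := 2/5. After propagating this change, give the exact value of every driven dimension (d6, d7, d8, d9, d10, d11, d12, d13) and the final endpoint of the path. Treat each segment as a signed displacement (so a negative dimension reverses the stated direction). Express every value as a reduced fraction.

Apply edit: d3 := 2/5
  d6 = d2/2 - d3 + d5/5 = 15/4
  d7 = d5*4 = 3
  d8 = d4*5 = 45/4
  d9 = d4 - d1 - d2 = -39/4
  d10 = d5/3 + d3/3 = 23/60
  d11 = d7/2 = 3/2
  d12 = d5/5 + d7*4 + d11 = 273/20
  d13 = d11/3 = 1/2
Walk from origin (0, 0):
  seg 1: left by d13 = 1/2 → (-1/2, 0)
  seg 2: left by d7 = 3 → (-7/2, 0)
  seg 3: left by d10 = 23/60 → (-233/60, 0)
  seg 4: right by d9 = -39/4 → (-409/30, 0)
  seg 5: right by d12 = 273/20 → (1/60, 0)
  seg 6: up by d3 = 2/5 → (1/60, 2/5)
  seg 7: down by d9 = -39/4 → (1/60, 203/20)
  seg 8: down by d8 = 45/4 → (1/60, -11/10)
  seg 9: down by d12 = 273/20 → (1/60, -59/4)
  seg 10: up by d5 = 3/4 → (1/60, -14)

d6 = 15/4
d7 = 3
d8 = 45/4
d9 = -39/4
d10 = 23/60
d11 = 3/2
d12 = 273/20
d13 = 1/2
endpoint = (1/60, -14)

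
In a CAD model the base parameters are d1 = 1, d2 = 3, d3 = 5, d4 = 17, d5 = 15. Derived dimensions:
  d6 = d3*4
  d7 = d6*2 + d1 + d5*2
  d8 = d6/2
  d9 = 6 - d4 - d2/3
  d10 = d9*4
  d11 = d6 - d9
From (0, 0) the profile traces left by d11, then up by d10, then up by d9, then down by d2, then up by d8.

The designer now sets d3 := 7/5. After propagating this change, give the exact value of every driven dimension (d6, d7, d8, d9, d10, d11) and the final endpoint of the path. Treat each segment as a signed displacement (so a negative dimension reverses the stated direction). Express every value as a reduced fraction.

d6 = 28/5
d7 = 211/5
d8 = 14/5
d9 = -12
d10 = -48
d11 = 88/5
endpoint = (-88/5, -301/5)

Apply edit: d3 := 7/5
  d6 = d3*4 = 28/5
  d7 = d6*2 + d1 + d5*2 = 211/5
  d8 = d6/2 = 14/5
  d9 = 6 - d4 - d2/3 = -12
  d10 = d9*4 = -48
  d11 = d6 - d9 = 88/5
Walk from origin (0, 0):
  seg 1: left by d11 = 88/5 → (-88/5, 0)
  seg 2: up by d10 = -48 → (-88/5, -48)
  seg 3: up by d9 = -12 → (-88/5, -60)
  seg 4: down by d2 = 3 → (-88/5, -63)
  seg 5: up by d8 = 14/5 → (-88/5, -301/5)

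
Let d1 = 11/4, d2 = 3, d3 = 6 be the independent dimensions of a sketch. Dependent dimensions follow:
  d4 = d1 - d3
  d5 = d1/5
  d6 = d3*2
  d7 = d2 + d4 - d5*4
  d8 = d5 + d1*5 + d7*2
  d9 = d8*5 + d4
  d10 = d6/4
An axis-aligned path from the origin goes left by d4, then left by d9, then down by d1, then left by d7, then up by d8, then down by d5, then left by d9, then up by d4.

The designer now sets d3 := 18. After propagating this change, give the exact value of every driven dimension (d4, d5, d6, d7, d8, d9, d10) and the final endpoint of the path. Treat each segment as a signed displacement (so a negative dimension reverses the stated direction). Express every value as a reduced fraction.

d4 = -61/4
d5 = 11/20
d6 = 36
d7 = -289/20
d8 = -73/5
d9 = -353/4
d10 = 9
endpoint = (1031/5, -663/20)

Apply edit: d3 := 18
  d4 = d1 - d3 = -61/4
  d5 = d1/5 = 11/20
  d6 = d3*2 = 36
  d7 = d2 + d4 - d5*4 = -289/20
  d8 = d5 + d1*5 + d7*2 = -73/5
  d9 = d8*5 + d4 = -353/4
  d10 = d6/4 = 9
Walk from origin (0, 0):
  seg 1: left by d4 = -61/4 → (61/4, 0)
  seg 2: left by d9 = -353/4 → (207/2, 0)
  seg 3: down by d1 = 11/4 → (207/2, -11/4)
  seg 4: left by d7 = -289/20 → (2359/20, -11/4)
  seg 5: up by d8 = -73/5 → (2359/20, -347/20)
  seg 6: down by d5 = 11/20 → (2359/20, -179/10)
  seg 7: left by d9 = -353/4 → (1031/5, -179/10)
  seg 8: up by d4 = -61/4 → (1031/5, -663/20)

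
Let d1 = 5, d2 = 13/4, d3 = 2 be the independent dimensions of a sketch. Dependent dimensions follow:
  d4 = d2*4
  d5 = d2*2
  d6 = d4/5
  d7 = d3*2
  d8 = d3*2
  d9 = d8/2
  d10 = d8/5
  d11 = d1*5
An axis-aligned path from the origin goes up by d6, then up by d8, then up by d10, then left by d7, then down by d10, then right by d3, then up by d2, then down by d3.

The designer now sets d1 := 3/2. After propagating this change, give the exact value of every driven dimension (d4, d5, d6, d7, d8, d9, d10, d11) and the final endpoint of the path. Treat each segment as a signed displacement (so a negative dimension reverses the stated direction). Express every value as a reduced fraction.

d4 = 13
d5 = 13/2
d6 = 13/5
d7 = 4
d8 = 4
d9 = 2
d10 = 4/5
d11 = 15/2
endpoint = (-2, 157/20)

Apply edit: d1 := 3/2
  d4 = d2*4 = 13
  d5 = d2*2 = 13/2
  d6 = d4/5 = 13/5
  d7 = d3*2 = 4
  d8 = d3*2 = 4
  d9 = d8/2 = 2
  d10 = d8/5 = 4/5
  d11 = d1*5 = 15/2
Walk from origin (0, 0):
  seg 1: up by d6 = 13/5 → (0, 13/5)
  seg 2: up by d8 = 4 → (0, 33/5)
  seg 3: up by d10 = 4/5 → (0, 37/5)
  seg 4: left by d7 = 4 → (-4, 37/5)
  seg 5: down by d10 = 4/5 → (-4, 33/5)
  seg 6: right by d3 = 2 → (-2, 33/5)
  seg 7: up by d2 = 13/4 → (-2, 197/20)
  seg 8: down by d3 = 2 → (-2, 157/20)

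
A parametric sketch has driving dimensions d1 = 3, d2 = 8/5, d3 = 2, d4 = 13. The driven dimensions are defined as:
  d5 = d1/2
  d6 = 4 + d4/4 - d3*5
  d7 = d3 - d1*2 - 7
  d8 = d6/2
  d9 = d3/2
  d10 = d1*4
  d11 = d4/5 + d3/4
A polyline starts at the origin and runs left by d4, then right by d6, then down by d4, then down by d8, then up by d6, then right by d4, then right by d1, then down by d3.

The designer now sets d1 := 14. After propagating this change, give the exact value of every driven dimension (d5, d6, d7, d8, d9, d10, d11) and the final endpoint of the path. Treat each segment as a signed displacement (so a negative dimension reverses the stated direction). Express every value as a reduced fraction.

d5 = 7
d6 = -11/4
d7 = -33
d8 = -11/8
d9 = 1
d10 = 56
d11 = 31/10
endpoint = (45/4, -131/8)

Apply edit: d1 := 14
  d5 = d1/2 = 7
  d6 = 4 + d4/4 - d3*5 = -11/4
  d7 = d3 - d1*2 - 7 = -33
  d8 = d6/2 = -11/8
  d9 = d3/2 = 1
  d10 = d1*4 = 56
  d11 = d4/5 + d3/4 = 31/10
Walk from origin (0, 0):
  seg 1: left by d4 = 13 → (-13, 0)
  seg 2: right by d6 = -11/4 → (-63/4, 0)
  seg 3: down by d4 = 13 → (-63/4, -13)
  seg 4: down by d8 = -11/8 → (-63/4, -93/8)
  seg 5: up by d6 = -11/4 → (-63/4, -115/8)
  seg 6: right by d4 = 13 → (-11/4, -115/8)
  seg 7: right by d1 = 14 → (45/4, -115/8)
  seg 8: down by d3 = 2 → (45/4, -131/8)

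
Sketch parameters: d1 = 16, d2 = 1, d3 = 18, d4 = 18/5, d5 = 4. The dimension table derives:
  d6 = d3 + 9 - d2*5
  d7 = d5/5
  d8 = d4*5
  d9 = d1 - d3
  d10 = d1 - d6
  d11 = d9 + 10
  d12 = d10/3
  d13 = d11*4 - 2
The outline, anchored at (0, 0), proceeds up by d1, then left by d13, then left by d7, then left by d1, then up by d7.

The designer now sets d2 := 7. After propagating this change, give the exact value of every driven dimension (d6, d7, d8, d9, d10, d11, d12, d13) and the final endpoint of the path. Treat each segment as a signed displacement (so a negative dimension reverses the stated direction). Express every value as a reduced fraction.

Apply edit: d2 := 7
  d6 = d3 + 9 - d2*5 = -8
  d7 = d5/5 = 4/5
  d8 = d4*5 = 18
  d9 = d1 - d3 = -2
  d10 = d1 - d6 = 24
  d11 = d9 + 10 = 8
  d12 = d10/3 = 8
  d13 = d11*4 - 2 = 30
Walk from origin (0, 0):
  seg 1: up by d1 = 16 → (0, 16)
  seg 2: left by d13 = 30 → (-30, 16)
  seg 3: left by d7 = 4/5 → (-154/5, 16)
  seg 4: left by d1 = 16 → (-234/5, 16)
  seg 5: up by d7 = 4/5 → (-234/5, 84/5)

d6 = -8
d7 = 4/5
d8 = 18
d9 = -2
d10 = 24
d11 = 8
d12 = 8
d13 = 30
endpoint = (-234/5, 84/5)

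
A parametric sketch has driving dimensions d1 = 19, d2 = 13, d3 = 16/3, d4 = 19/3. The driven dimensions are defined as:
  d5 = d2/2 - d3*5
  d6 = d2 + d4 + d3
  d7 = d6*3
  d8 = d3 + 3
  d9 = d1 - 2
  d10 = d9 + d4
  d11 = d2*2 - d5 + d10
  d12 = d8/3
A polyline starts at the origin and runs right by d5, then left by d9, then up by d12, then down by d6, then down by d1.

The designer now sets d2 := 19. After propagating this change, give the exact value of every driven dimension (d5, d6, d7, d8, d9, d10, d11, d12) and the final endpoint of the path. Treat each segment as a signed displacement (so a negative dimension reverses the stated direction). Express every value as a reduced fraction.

Apply edit: d2 := 19
  d5 = d2/2 - d3*5 = -103/6
  d6 = d2 + d4 + d3 = 92/3
  d7 = d6*3 = 92
  d8 = d3 + 3 = 25/3
  d9 = d1 - 2 = 17
  d10 = d9 + d4 = 70/3
  d11 = d2*2 - d5 + d10 = 157/2
  d12 = d8/3 = 25/9
Walk from origin (0, 0):
  seg 1: right by d5 = -103/6 → (-103/6, 0)
  seg 2: left by d9 = 17 → (-205/6, 0)
  seg 3: up by d12 = 25/9 → (-205/6, 25/9)
  seg 4: down by d6 = 92/3 → (-205/6, -251/9)
  seg 5: down by d1 = 19 → (-205/6, -422/9)

d5 = -103/6
d6 = 92/3
d7 = 92
d8 = 25/3
d9 = 17
d10 = 70/3
d11 = 157/2
d12 = 25/9
endpoint = (-205/6, -422/9)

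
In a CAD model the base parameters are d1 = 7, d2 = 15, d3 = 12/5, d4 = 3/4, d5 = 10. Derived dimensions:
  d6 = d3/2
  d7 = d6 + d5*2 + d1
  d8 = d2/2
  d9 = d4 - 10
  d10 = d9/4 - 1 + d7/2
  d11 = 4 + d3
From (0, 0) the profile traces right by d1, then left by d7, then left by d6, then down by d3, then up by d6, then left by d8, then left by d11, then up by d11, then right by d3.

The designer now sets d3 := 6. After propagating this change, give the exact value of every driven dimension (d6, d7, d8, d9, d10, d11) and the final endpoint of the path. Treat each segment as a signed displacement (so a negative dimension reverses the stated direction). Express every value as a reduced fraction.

Apply edit: d3 := 6
  d6 = d3/2 = 3
  d7 = d6 + d5*2 + d1 = 30
  d8 = d2/2 = 15/2
  d9 = d4 - 10 = -37/4
  d10 = d9/4 - 1 + d7/2 = 187/16
  d11 = 4 + d3 = 10
Walk from origin (0, 0):
  seg 1: right by d1 = 7 → (7, 0)
  seg 2: left by d7 = 30 → (-23, 0)
  seg 3: left by d6 = 3 → (-26, 0)
  seg 4: down by d3 = 6 → (-26, -6)
  seg 5: up by d6 = 3 → (-26, -3)
  seg 6: left by d8 = 15/2 → (-67/2, -3)
  seg 7: left by d11 = 10 → (-87/2, -3)
  seg 8: up by d11 = 10 → (-87/2, 7)
  seg 9: right by d3 = 6 → (-75/2, 7)

d6 = 3
d7 = 30
d8 = 15/2
d9 = -37/4
d10 = 187/16
d11 = 10
endpoint = (-75/2, 7)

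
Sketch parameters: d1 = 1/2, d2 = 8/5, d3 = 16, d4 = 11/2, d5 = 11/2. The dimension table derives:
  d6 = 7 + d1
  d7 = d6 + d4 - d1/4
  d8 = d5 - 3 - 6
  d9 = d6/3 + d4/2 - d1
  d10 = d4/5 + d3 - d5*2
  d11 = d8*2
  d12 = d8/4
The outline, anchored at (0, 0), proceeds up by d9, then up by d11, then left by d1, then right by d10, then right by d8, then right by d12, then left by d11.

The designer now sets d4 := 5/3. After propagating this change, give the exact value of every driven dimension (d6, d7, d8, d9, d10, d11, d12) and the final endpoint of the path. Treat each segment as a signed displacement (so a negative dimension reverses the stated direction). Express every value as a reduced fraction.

d6 = 15/2
d7 = 217/24
d8 = -7/2
d9 = 17/6
d10 = 16/3
d11 = -7
d12 = -7/8
endpoint = (179/24, -25/6)

Apply edit: d4 := 5/3
  d6 = 7 + d1 = 15/2
  d7 = d6 + d4 - d1/4 = 217/24
  d8 = d5 - 3 - 6 = -7/2
  d9 = d6/3 + d4/2 - d1 = 17/6
  d10 = d4/5 + d3 - d5*2 = 16/3
  d11 = d8*2 = -7
  d12 = d8/4 = -7/8
Walk from origin (0, 0):
  seg 1: up by d9 = 17/6 → (0, 17/6)
  seg 2: up by d11 = -7 → (0, -25/6)
  seg 3: left by d1 = 1/2 → (-1/2, -25/6)
  seg 4: right by d10 = 16/3 → (29/6, -25/6)
  seg 5: right by d8 = -7/2 → (4/3, -25/6)
  seg 6: right by d12 = -7/8 → (11/24, -25/6)
  seg 7: left by d11 = -7 → (179/24, -25/6)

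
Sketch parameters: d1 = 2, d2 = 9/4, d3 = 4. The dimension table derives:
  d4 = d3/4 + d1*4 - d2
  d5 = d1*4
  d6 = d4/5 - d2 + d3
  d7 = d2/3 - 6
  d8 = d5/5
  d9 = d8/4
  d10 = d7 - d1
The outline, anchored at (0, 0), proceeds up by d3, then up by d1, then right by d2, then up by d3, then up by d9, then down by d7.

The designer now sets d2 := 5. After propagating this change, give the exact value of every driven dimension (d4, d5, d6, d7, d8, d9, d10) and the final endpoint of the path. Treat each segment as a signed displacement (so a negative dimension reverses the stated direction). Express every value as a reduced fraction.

Apply edit: d2 := 5
  d4 = d3/4 + d1*4 - d2 = 4
  d5 = d1*4 = 8
  d6 = d4/5 - d2 + d3 = -1/5
  d7 = d2/3 - 6 = -13/3
  d8 = d5/5 = 8/5
  d9 = d8/4 = 2/5
  d10 = d7 - d1 = -19/3
Walk from origin (0, 0):
  seg 1: up by d3 = 4 → (0, 4)
  seg 2: up by d1 = 2 → (0, 6)
  seg 3: right by d2 = 5 → (5, 6)
  seg 4: up by d3 = 4 → (5, 10)
  seg 5: up by d9 = 2/5 → (5, 52/5)
  seg 6: down by d7 = -13/3 → (5, 221/15)

d4 = 4
d5 = 8
d6 = -1/5
d7 = -13/3
d8 = 8/5
d9 = 2/5
d10 = -19/3
endpoint = (5, 221/15)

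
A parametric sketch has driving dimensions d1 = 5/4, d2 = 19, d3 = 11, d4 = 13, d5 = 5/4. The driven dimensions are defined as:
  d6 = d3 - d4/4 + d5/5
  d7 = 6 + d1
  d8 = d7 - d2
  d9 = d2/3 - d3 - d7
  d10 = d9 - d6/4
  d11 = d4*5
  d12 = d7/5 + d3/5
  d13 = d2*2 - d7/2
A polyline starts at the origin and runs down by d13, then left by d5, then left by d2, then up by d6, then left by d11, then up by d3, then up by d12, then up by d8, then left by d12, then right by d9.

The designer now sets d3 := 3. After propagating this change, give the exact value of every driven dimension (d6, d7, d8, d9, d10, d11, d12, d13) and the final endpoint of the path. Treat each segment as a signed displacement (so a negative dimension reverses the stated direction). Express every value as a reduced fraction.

Apply edit: d3 := 3
  d6 = d3 - d4/4 + d5/5 = 0
  d7 = 6 + d1 = 29/4
  d8 = d7 - d2 = -47/4
  d9 = d2/3 - d3 - d7 = -47/12
  d10 = d9 - d6/4 = -47/12
  d11 = d4*5 = 65
  d12 = d7/5 + d3/5 = 41/20
  d13 = d2*2 - d7/2 = 275/8
Walk from origin (0, 0):
  seg 1: down by d13 = 275/8 → (0, -275/8)
  seg 2: left by d5 = 5/4 → (-5/4, -275/8)
  seg 3: left by d2 = 19 → (-81/4, -275/8)
  seg 4: up by d6 = 0 → (-81/4, -275/8)
  seg 5: left by d11 = 65 → (-341/4, -275/8)
  seg 6: up by d3 = 3 → (-341/4, -251/8)
  seg 7: up by d12 = 41/20 → (-341/4, -1173/40)
  seg 8: up by d8 = -47/4 → (-341/4, -1643/40)
  seg 9: left by d12 = 41/20 → (-873/10, -1643/40)
  seg 10: right by d9 = -47/12 → (-5473/60, -1643/40)

d6 = 0
d7 = 29/4
d8 = -47/4
d9 = -47/12
d10 = -47/12
d11 = 65
d12 = 41/20
d13 = 275/8
endpoint = (-5473/60, -1643/40)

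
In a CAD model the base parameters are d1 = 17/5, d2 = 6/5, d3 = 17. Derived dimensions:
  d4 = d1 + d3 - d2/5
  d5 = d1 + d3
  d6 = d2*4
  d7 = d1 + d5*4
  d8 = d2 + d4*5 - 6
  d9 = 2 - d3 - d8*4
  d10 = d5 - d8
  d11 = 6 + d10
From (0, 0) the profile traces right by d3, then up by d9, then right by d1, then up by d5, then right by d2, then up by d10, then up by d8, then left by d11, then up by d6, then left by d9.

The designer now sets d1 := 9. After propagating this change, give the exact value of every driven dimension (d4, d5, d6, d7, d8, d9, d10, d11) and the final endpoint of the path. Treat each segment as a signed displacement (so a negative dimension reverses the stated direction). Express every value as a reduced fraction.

Apply edit: d1 := 9
  d4 = d1 + d3 - d2/5 = 644/25
  d5 = d1 + d3 = 26
  d6 = d2*4 = 24/5
  d7 = d1 + d5*4 = 113
  d8 = d2 + d4*5 - 6 = 124
  d9 = 2 - d3 - d8*4 = -511
  d10 = d5 - d8 = -98
  d11 = 6 + d10 = -92
Walk from origin (0, 0):
  seg 1: right by d3 = 17 → (17, 0)
  seg 2: up by d9 = -511 → (17, -511)
  seg 3: right by d1 = 9 → (26, -511)
  seg 4: up by d5 = 26 → (26, -485)
  seg 5: right by d2 = 6/5 → (136/5, -485)
  seg 6: up by d10 = -98 → (136/5, -583)
  seg 7: up by d8 = 124 → (136/5, -459)
  seg 8: left by d11 = -92 → (596/5, -459)
  seg 9: up by d6 = 24/5 → (596/5, -2271/5)
  seg 10: left by d9 = -511 → (3151/5, -2271/5)

d4 = 644/25
d5 = 26
d6 = 24/5
d7 = 113
d8 = 124
d9 = -511
d10 = -98
d11 = -92
endpoint = (3151/5, -2271/5)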